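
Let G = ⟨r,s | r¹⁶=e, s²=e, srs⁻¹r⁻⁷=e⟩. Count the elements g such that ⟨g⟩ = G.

⟨g⟩ = G would require ord(g) = |G| = 32, but the maximum element order in G is 16 < 32. So G is not cyclic and no single element generates it: the count is 0.

Answer: 0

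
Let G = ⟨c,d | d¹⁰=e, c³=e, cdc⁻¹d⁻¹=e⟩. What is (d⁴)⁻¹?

The order of (d⁴) is 5 (smallest k with (d⁴)ᵏ = e), so (d⁴)⁻¹ = (d⁴)⁴ = d⁶.
Check: (d⁴) · (d⁶) → (d⁴) · d⁶ = e, giving e as required.

Answer: d⁶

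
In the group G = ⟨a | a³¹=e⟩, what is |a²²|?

Compute successive powers until reaching e:
  (a²²)¹ = a²², (a²²)² = a¹³, (a²²)³ = a⁴, (a²²)⁴ = a²⁶, (a²²)⁵ = a¹⁷, (a²²)⁶ = a⁸, (a²²)⁷ = a³⁰, (a²²)⁸ = a²¹, (a²²)⁹ = a¹², (a²²)¹⁰ = a³, (a²²)¹¹ = a²⁵, (a²²)¹² = a¹⁶, (a²²)¹³ = a⁷, (a²²)¹⁴ = a²⁹, (a²²)¹⁵ = a²⁰, (a²²)¹⁶ = a¹¹, (a²²)¹⁷ = a², (a²²)¹⁸ = a²⁴, (a²²)¹⁹ = a¹⁵, (a²²)²⁰ = a⁶, (a²²)²¹ = a²⁸, (a²²)²² = a¹⁹, (a²²)²³ = a¹⁰, (a²²)²⁴ = a, (a²²)²⁵ = a²³, (a²²)²⁶ = a¹⁴, (a²²)²⁷ = a⁵, (a²²)²⁸ = a²⁷, (a²²)²⁹ = a¹⁸, (a²²)³⁰ = a⁹, (a²²)³¹ = e.
The smallest positive k with (a²²)ᵏ = e is 31.

Answer: 31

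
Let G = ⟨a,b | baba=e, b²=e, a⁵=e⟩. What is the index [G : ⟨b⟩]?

First find ord(b) by computing successive powers:
  b¹ = b, b² = e.
So |⟨b⟩| = ord(b) = 2. With |G| = 10, by Lagrange [G : ⟨b⟩] = 10/2 = 5.

Answer: 5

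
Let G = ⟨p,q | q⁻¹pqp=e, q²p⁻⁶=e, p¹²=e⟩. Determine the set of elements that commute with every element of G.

An element z ∈ Z(G) iff z commutes with every generator.
For example p⁶ is central: (p⁶)·p = p⁷ = p·(p⁶); (p⁶)·q = q⁻¹ = q·(p⁶).
Whereas p ∉ Z(G) since p·q = pq ≠ p⁵q⁻¹ = q·p.
Checking each of the 24 elements this way gives Z(G) = {e, p⁶}, of order 2.

Answer: {e, p⁶}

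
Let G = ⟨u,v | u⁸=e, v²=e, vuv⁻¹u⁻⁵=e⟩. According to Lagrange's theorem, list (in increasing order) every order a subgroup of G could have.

|G| = 16 = 2⁴. By Lagrange's theorem the order of any subgroup divides 16; the divisors of 16 are 1, 2, 4, 8, 16.

Answer: 1, 2, 4, 8, 16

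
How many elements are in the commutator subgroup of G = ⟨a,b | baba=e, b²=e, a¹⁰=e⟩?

G' = [G, G] is generated by all commutators. The generator-pair commutators are: [a, b] = a².
The subgroup they normally generate is {e, a², a⁴, a⁶, a⁸}, of order 5.
Check: |G/G'| = 20/5 = 4 is the order of the abelianisation.

Answer: 5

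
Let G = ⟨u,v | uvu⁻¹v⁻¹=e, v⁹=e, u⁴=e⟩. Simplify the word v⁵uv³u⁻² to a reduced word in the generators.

Multiply left to right, reducing at each step:
  (v⁵) · u = uv⁵
  (uv⁵) · v³ = uv⁸
  (uv⁸) · u⁻² = u³v⁸

Answer: u³v⁸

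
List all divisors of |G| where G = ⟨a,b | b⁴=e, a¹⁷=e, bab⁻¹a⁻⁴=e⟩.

|G| = 68 = 2² · 17. By Lagrange's theorem the order of any subgroup divides 68; the divisors of 68 are 1, 2, 4, 17, 34, 68.

Answer: 1, 2, 4, 17, 34, 68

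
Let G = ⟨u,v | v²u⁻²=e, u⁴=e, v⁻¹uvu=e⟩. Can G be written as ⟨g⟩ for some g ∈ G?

Every cyclic group is abelian. But u·v = uv while v·u = uv⁻¹, so u·v ≠ v·u and G is not abelian. Hence G is not cyclic.

Answer: No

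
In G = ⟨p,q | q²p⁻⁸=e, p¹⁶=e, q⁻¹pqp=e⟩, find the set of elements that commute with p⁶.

⟨p⁶⟩ ⊆ C_G(p⁶) since powers of p⁶ commute with p⁶; so |C_G(p⁶)| ≥ |⟨p⁶⟩| = 8.
By orbit–stabilizer, |C_G(p⁶)| = |G| / |conj. class of p⁶| = 32 / 2 = 16.
The 16 elements commuting with p⁶ are {e, p, p², p³, p⁴, p⁵, p⁶, p⁷, p⁸, p⁹, p¹⁰, p¹¹, p¹², p¹³, p¹⁴, p¹⁵}.

Answer: {e, p, p², p³, p⁴, p⁵, p⁶, p⁷, p⁸, p⁹, p¹⁰, p¹¹, p¹², p¹³, p¹⁴, p¹⁵}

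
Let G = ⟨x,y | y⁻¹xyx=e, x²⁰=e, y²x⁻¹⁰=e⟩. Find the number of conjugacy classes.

The conjugacy classes (representative and size) are:
  [e] (size 1), [x] (size 2), [x²] (size 2), [x³] (size 2), [x⁴] (size 2), [x⁵] (size 2), [x¹⁴] (size 2), [x⁷] (size 2), [x⁸] (size 2), [x¹¹] (size 2), [x¹⁰] (size 1), [x²y⁻¹] (size 10), [x⁹y] (size 10).
Class equation: 1 + 2 + 2 + 2 + 2 + 2 + 2 + 2 + 2 + 2 + 1 + 10 + 10 = 40 = |G|. So G has 13 conjugacy classes.

Answer: 13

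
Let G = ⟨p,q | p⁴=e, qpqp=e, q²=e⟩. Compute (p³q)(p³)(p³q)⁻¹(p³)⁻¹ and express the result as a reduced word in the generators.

[(p³q), (p³)] = (p³q)·(p³)·(p³q)⁻¹·(p³)⁻¹.
  (p³q) · (p³) = q
  q · (p³q) = p
  p · p = p²

Answer: p²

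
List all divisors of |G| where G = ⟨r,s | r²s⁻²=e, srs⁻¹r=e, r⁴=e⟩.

|G| = 8 = 2³. By Lagrange's theorem the order of any subgroup divides 8; the divisors of 8 are 1, 2, 4, 8.

Answer: 1, 2, 4, 8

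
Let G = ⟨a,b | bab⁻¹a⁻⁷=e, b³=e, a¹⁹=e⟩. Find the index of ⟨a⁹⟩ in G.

First find ord(a⁹) by computing successive powers:
  (a⁹)¹ = a⁹, (a⁹)² = a¹⁸, (a⁹)³ = a⁸, (a⁹)⁴ = a¹⁷, (a⁹)⁵ = a⁷, (a⁹)⁶ = a¹⁶, (a⁹)⁷ = a⁶, (a⁹)⁸ = a¹⁵, (a⁹)⁹ = a⁵, (a⁹)¹⁰ = a¹⁴, (a⁹)¹¹ = a⁴, (a⁹)¹² = a¹³, (a⁹)¹³ = a³, (a⁹)¹⁴ = a¹², (a⁹)¹⁵ = a², (a⁹)¹⁶ = a¹¹, (a⁹)¹⁷ = a, (a⁹)¹⁸ = a¹⁰, (a⁹)¹⁹ = e.
So |⟨a⁹⟩| = ord(a⁹) = 19. With |G| = 57, by Lagrange [G : ⟨a⁹⟩] = 57/19 = 3.

Answer: 3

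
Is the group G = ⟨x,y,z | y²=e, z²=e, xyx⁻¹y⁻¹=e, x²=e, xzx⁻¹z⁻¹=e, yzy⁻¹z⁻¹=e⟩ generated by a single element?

|G| = 8, but the maximum element order in G is 2 < 8. No single element generates all of G, so G is not cyclic.

Answer: No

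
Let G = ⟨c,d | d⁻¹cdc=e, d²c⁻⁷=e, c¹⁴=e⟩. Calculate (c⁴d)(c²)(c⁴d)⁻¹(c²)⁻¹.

[(c⁴d), (c²)] = (c⁴d)·(c²)·(c⁴d)⁻¹·(c²)⁻¹.
  (c⁴d) · (c²) = c²d
  (c²d) · (c⁴d⁻¹) = c¹²
  (c¹²) · (c¹²) = c¹⁰

Answer: c¹⁰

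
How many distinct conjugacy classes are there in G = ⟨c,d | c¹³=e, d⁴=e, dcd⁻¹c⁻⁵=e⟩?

The conjugacy classes (representative and size) are:
  [e] (size 1), [c] (size 4), [c²] (size 4), [c⁹] (size 4), [c¹²d] (size 13), [c⁴d²] (size 13), [c¹²d³] (size 13).
Class equation: 1 + 4 + 4 + 4 + 13 + 13 + 13 = 52 = |G|. So G has 7 conjugacy classes.

Answer: 7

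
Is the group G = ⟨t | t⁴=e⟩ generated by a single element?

|G| = 4. The element t has order 4 (its powers give 4 distinct elements), so ⟨t⟩ = G and G is cyclic.

Answer: Yes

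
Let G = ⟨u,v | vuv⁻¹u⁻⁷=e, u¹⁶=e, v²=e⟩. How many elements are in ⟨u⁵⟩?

|⟨u⁵⟩| equals the order of u⁵. Compute successive powers until reaching e:
  (u⁵)¹ = u⁵, (u⁵)² = u¹⁰, (u⁵)³ = u¹⁵, (u⁵)⁴ = u⁴, (u⁵)⁵ = u⁹, (u⁵)⁶ = u¹⁴, (u⁵)⁷ = u³, (u⁵)⁸ = u⁸, (u⁵)⁹ = u¹³, (u⁵)¹⁰ = u², (u⁵)¹¹ = u⁷, (u⁵)¹² = u¹², (u⁵)¹³ = u, (u⁵)¹⁴ = u⁶, (u⁵)¹⁵ = u¹¹, (u⁵)¹⁶ = e.
The smallest positive k with (u⁵)ᵏ = e is 16, so |⟨u⁵⟩| = 16.

Answer: 16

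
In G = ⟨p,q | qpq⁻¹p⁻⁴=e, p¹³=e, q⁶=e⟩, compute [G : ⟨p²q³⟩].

First find ord(p²q³) by computing successive powers:
  (p²q³)¹ = p²q³, (p²q³)² = e.
So |⟨p²q³⟩| = ord(p²q³) = 2. With |G| = 78, by Lagrange [G : ⟨p²q³⟩] = 78/2 = 39.

Answer: 39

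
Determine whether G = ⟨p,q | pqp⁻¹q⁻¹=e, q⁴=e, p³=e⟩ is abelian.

Each pair of generators commutes: p·q = pq = q·p. Since the generators pairwise commute, every element of G commutes with every other, so G is abelian.

Answer: Yes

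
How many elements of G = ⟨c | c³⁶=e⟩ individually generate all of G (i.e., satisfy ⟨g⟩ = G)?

G is cyclic of order 36. An element generates G iff its order is 36, and a cyclic group of order 36 has exactly φ(36) = 12 such elements.

Answer: 12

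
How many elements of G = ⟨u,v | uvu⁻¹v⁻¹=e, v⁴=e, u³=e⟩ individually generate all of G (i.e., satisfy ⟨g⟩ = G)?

G is cyclic of order 12. An element generates G iff its order is 12, and a cyclic group of order 12 has exactly φ(12) = 4 such elements.

Answer: 4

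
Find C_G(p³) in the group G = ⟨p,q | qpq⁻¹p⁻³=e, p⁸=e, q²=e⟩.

⟨p³⟩ ⊆ C_G(p³) since powers of p³ commute with p³; so |C_G(p³)| ≥ |⟨p³⟩| = 8.
By orbit–stabilizer, |C_G(p³)| = |G| / |conj. class of p³| = 16 / 2 = 8.
The 8 elements commuting with p³ are {e, p, p², p³, p⁴, p⁵, p⁶, p⁷}.

Answer: {e, p, p², p³, p⁴, p⁵, p⁶, p⁷}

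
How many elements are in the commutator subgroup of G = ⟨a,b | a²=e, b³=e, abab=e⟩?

G' = [G, G] is generated by all commutators. The generator-pair commutators are: [a, b] = b.
The subgroup they normally generate is {e, b, b²}, of order 3.
Check: |G/G'| = 6/3 = 2 is the order of the abelianisation.

Answer: 3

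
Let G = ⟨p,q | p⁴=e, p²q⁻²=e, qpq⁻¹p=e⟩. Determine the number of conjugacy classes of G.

The conjugacy classes (representative and size) are:
  [e] (size 1), [p³] (size 2), [p²] (size 1), [q⁻¹] (size 2), [pq] (size 2).
Class equation: 1 + 2 + 1 + 2 + 2 = 8 = |G|. So G has 5 conjugacy classes.

Answer: 5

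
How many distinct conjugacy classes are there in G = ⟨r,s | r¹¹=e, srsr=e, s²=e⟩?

The conjugacy classes (representative and size) are:
  [e] (size 1), [r¹⁰] (size 2), [r²] (size 2), [r³] (size 2), [r⁷] (size 2), [r⁶] (size 2), [r²s] (size 11).
Class equation: 1 + 2 + 2 + 2 + 2 + 2 + 11 = 22 = |G|. So G has 7 conjugacy classes.

Answer: 7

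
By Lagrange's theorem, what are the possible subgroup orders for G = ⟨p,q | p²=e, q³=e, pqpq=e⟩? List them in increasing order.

|G| = 6 = 2 · 3. By Lagrange's theorem the order of any subgroup divides 6; the divisors of 6 are 1, 2, 3, 6.

Answer: 1, 2, 3, 6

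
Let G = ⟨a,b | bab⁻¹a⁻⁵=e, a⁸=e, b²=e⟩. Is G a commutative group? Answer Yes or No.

a·b = ab but b·a = a⁵b, so a·b ≠ b·a and G is not abelian.

Answer: No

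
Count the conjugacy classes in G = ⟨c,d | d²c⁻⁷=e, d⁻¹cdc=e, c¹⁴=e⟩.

The conjugacy classes (representative and size) are:
  [e] (size 1), [c¹³] (size 2), [c¹²] (size 2), [c¹¹] (size 2), [c⁴] (size 2), [c⁵] (size 2), [c⁸] (size 2), [c⁷] (size 1), [c⁵d⁻¹] (size 7), [c⁵d] (size 7).
Class equation: 1 + 2 + 2 + 2 + 2 + 2 + 2 + 1 + 7 + 7 = 28 = |G|. So G has 10 conjugacy classes.

Answer: 10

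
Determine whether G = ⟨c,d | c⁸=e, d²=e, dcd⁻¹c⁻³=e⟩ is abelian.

c·d = cd but d·c = c³d, so c·d ≠ d·c and G is not abelian.

Answer: No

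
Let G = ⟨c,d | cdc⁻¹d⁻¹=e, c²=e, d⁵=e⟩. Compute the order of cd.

Compute successive powers until reaching e:
  (cd)¹ = cd, (cd)² = d², (cd)³ = cd³, (cd)⁴ = d⁴, (cd)⁵ = c, (cd)⁶ = d, (cd)⁷ = cd², (cd)⁸ = d³, (cd)⁹ = cd⁴, (cd)¹⁰ = e.
The smallest positive k with (cd)ᵏ = e is 10.

Answer: 10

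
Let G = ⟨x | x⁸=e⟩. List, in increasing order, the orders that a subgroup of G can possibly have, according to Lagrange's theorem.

|G| = 8 = 2³. By Lagrange's theorem the order of any subgroup divides 8; the divisors of 8 are 1, 2, 4, 8.

Answer: 1, 2, 4, 8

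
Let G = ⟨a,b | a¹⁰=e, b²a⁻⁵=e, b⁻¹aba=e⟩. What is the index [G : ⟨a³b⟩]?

First find ord(a³b) by computing successive powers:
  (a³b)¹ = a³b, (a³b)² = a⁵, (a³b)³ = a³b⁻¹, (a³b)⁴ = e.
So |⟨a³b⟩| = ord(a³b) = 4. With |G| = 20, by Lagrange [G : ⟨a³b⟩] = 20/4 = 5.

Answer: 5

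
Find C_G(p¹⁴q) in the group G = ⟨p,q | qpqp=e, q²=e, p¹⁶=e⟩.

⟨p¹⁴q⟩ ⊆ C_G(p¹⁴q) since powers of p¹⁴q commute with p¹⁴q; so |C_G(p¹⁴q)| ≥ |⟨p¹⁴q⟩| = 2.
By orbit–stabilizer, |C_G(p¹⁴q)| = |G| / |conj. class of p¹⁴q| = 32 / 8 = 4.
The 4 elements commuting with p¹⁴q are {e, p⁸, p⁶q, p¹⁴q}.

Answer: {e, p⁸, p⁶q, p¹⁴q}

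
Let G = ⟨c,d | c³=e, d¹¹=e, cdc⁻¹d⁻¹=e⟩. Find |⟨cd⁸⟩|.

|⟨cd⁸⟩| equals the order of cd⁸. Compute successive powers until reaching e:
  (cd⁸)¹ = cd⁸, (cd⁸)² = c²d⁵, (cd⁸)³ = d², (cd⁸)⁴ = cd¹⁰, (cd⁸)⁵ = c²d⁷, (cd⁸)⁶ = d⁴, (cd⁸)⁷ = cd, (cd⁸)⁸ = c²d⁹, (cd⁸)⁹ = d⁶, (cd⁸)¹⁰ = cd³, (cd⁸)¹¹ = c², (cd⁸)¹² = d⁸, (cd⁸)¹³ = cd⁵, (cd⁸)¹⁴ = c²d², (cd⁸)¹⁵ = d¹⁰, (cd⁸)¹⁶ = cd⁷, (cd⁸)¹⁷ = c²d⁴, (cd⁸)¹⁸ = d, (cd⁸)¹⁹ = cd⁹, (cd⁸)²⁰ = c²d⁶, (cd⁸)²¹ = d³, (cd⁸)²² = c, (cd⁸)²³ = c²d⁸, (cd⁸)²⁴ = d⁵, (cd⁸)²⁵ = cd², (cd⁸)²⁶ = c²d¹⁰, (cd⁸)²⁷ = d⁷, (cd⁸)²⁸ = cd⁴, (cd⁸)²⁹ = c²d, (cd⁸)³⁰ = d⁹, (cd⁸)³¹ = cd⁶, (cd⁸)³² = c²d³, (cd⁸)³³ = e.
The smallest positive k with (cd⁸)ᵏ = e is 33, so |⟨cd⁸⟩| = 33.

Answer: 33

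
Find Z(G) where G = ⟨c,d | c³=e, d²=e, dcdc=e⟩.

An element z ∈ Z(G) iff z commutes with every generator.
For example e is central: e·c = c = c·e; e·d = d = d·e.
Whereas c ∉ Z(G) since c·d = cd ≠ c²d = d·c.
Checking each of the 6 elements this way gives Z(G) = {e}, of order 1.

Answer: {e}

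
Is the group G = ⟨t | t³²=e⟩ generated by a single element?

|G| = 32. The element t has order 32 (its powers give 32 distinct elements), so ⟨t⟩ = G and G is cyclic.

Answer: Yes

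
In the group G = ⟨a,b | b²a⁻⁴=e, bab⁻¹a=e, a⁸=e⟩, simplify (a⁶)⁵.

Compute successive powers of (a⁶), reducing at each step:
  (a⁶)²: (a⁶) · a⁶ = a⁴
  (a⁶)³: (a⁴) · a⁶ = a²
  (a⁶)⁴: (a²) · a⁶ = e
  (a⁶)⁵: e · a⁶ = a⁶

Answer: a⁶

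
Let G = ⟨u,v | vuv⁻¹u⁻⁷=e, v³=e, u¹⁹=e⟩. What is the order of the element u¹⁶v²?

Compute successive powers until reaching e:
  (u¹⁶v²)¹ = u¹⁶v², (u¹⁶v²)² = u²v, (u¹⁶v²)³ = e.
The smallest positive k with (u¹⁶v²)ᵏ = e is 3.

Answer: 3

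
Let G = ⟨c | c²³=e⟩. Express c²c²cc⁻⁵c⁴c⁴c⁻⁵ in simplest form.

Multiply left to right, reducing at each step:
  (c²) · c² = c⁴
  (c⁴) · c = c⁵
  (c⁵) · c⁻⁵ = e
  e · c⁴ = c⁴
  (c⁴) · c⁴ = c⁸
  (c⁸) · c⁻⁵ = c³

Answer: c³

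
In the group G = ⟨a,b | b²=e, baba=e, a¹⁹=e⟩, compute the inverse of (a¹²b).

The order of (a¹²b) is 2 (smallest k with (a¹²b)ᵏ = e), so (a¹²b)⁻¹ = (a¹²b)¹ = a¹²b.
Check: (a¹²b) · (a¹²b) → (a¹²b) · a¹² = b;   b · b = e, giving e as required.

Answer: a¹²b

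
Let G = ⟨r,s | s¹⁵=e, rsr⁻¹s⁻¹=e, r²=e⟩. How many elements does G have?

Enumerate words in the generators, reducing via the relations: the distinct elements are
  {e, r, s, rs, s², s³, s⁴, s⁵, s⁶, s⁷, s⁸, s⁹, rs², rs³, rs⁴, rs⁵, rs⁶, rs⁷, rs⁸, rs⁹, s¹², s¹³, s¹¹, s¹⁰, s¹⁴, rs¹², rs¹³, rs¹¹, rs¹⁰, rs¹⁴}.
No further products give new elements, so |G| = 30.

Answer: 30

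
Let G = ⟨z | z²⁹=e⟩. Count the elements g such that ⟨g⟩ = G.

G is cyclic of order 29. An element generates G iff its order is 29, and a cyclic group of order 29 has exactly φ(29) = 28 such elements.

Answer: 28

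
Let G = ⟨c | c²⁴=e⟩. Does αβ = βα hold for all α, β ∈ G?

G has a single generator, so G is cyclic and hence abelian.

Answer: Yes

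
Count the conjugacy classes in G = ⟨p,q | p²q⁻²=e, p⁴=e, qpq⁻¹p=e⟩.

The conjugacy classes (representative and size) are:
  [e] (size 1), [p³] (size 2), [p²] (size 1), [q⁻¹] (size 2), [pq] (size 2).
Class equation: 1 + 2 + 1 + 2 + 2 = 8 = |G|. So G has 5 conjugacy classes.

Answer: 5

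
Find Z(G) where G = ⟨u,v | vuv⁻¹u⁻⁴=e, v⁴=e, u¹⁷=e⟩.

An element z ∈ Z(G) iff z commutes with every generator.
For example e is central: e·u = u = u·e; e·v = v = v·e.
Whereas u ∉ Z(G) since u·v = uv ≠ u⁴v = v·u.
Checking each of the 68 elements this way gives Z(G) = {e}, of order 1.

Answer: {e}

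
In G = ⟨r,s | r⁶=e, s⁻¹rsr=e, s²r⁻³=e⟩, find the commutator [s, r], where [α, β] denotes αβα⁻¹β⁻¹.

[s, r] = s·r·s⁻¹·r⁻¹.
  s · r = r²s⁻¹
  (r²s⁻¹) · (s⁻¹) = r⁵
  (r⁵) · (r⁵) = r⁴

Answer: r⁴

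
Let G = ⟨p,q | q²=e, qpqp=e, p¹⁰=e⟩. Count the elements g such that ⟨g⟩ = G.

⟨g⟩ = G would require ord(g) = |G| = 20, but the maximum element order in G is 10 < 20. So G is not cyclic and no single element generates it: the count is 0.

Answer: 0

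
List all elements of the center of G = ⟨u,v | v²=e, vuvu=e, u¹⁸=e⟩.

An element z ∈ Z(G) iff z commutes with every generator.
For example u⁹ is central: (u⁹)·u = u¹⁰ = u·(u⁹); (u⁹)·v = u⁹v = v·(u⁹).
Whereas u ∉ Z(G) since u·v = uv ≠ u¹⁷v = v·u.
Checking each of the 36 elements this way gives Z(G) = {e, u⁹}, of order 2.

Answer: {e, u⁹}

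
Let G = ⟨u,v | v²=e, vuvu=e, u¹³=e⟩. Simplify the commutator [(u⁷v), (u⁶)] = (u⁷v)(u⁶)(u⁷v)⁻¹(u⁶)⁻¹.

[(u⁷v), (u⁶)] = (u⁷v)·(u⁶)·(u⁷v)⁻¹·(u⁶)⁻¹.
  (u⁷v) · (u⁶) = uv
  (uv) · (u⁷v) = u⁷
  (u⁷) · (u⁷) = u

Answer: u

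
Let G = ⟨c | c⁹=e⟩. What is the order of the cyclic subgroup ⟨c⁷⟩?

|⟨c⁷⟩| equals the order of c⁷. Compute successive powers until reaching e:
  (c⁷)¹ = c⁷, (c⁷)² = c⁵, (c⁷)³ = c³, (c⁷)⁴ = c, (c⁷)⁵ = c⁸, (c⁷)⁶ = c⁶, (c⁷)⁷ = c⁴, (c⁷)⁸ = c², (c⁷)⁹ = e.
The smallest positive k with (c⁷)ᵏ = e is 9, so |⟨c⁷⟩| = 9.

Answer: 9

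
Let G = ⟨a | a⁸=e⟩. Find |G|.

G is generated by a single element, so G is cyclic. The relator gives a⁸ = e and no smaller power is forced to be e, so the 8 powers {a, e, a², a³, a⁴, a⁵, a⁶, a⁷} are distinct. Hence |G| = 8.

Answer: 8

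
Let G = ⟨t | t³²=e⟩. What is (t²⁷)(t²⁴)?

Compute (t²⁷) · (t²⁴) by multiplying left to right and reducing via the relations at each step:
  (t²⁷) · t²⁴ = t¹⁹

Answer: t¹⁹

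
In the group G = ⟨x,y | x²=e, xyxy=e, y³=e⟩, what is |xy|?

Compute successive powers until reaching e:
  (xy)¹ = xy, (xy)² = e.
The smallest positive k with (xy)ᵏ = e is 2.

Answer: 2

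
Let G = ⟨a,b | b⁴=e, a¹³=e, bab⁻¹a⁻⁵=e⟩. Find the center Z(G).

An element z ∈ Z(G) iff z commutes with every generator.
For example e is central: e·a = a = a·e; e·b = b = b·e.
Whereas a ∉ Z(G) since a·b = ab ≠ a⁵b = b·a.
Checking each of the 52 elements this way gives Z(G) = {e}, of order 1.

Answer: {e}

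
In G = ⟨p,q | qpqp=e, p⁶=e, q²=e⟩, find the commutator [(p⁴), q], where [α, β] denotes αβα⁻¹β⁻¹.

[(p⁴), q] = (p⁴)·q·(p⁴)⁻¹·q⁻¹.
  (p⁴) · q = p⁴q
  (p⁴q) · (p²) = p²q
  (p²q) · q = p²

Answer: p²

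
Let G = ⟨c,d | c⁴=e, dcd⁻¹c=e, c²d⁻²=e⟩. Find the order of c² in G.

Compute successive powers until reaching e:
  (c²)¹ = c², (c²)² = e.
The smallest positive k with (c²)ᵏ = e is 2.

Answer: 2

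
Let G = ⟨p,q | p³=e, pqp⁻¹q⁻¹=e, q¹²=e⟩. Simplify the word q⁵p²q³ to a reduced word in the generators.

Multiply left to right, reducing at each step:
  (q⁵) · p² = p²q⁵
  (p²q⁵) · q³ = p²q⁸

Answer: p²q⁸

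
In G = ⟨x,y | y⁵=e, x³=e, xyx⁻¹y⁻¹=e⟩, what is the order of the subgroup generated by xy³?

|⟨xy³⟩| equals the order of xy³. Compute successive powers until reaching e:
  (xy³)¹ = xy³, (xy³)² = x²y, (xy³)³ = y⁴, (xy³)⁴ = xy², (xy³)⁵ = x², (xy³)⁶ = y³, (xy³)⁷ = xy, (xy³)⁸ = x²y⁴, (xy³)⁹ = y², (xy³)¹⁰ = x, (xy³)¹¹ = x²y³, (xy³)¹² = y, (xy³)¹³ = xy⁴, (xy³)¹⁴ = x²y², (xy³)¹⁵ = e.
The smallest positive k with (xy³)ᵏ = e is 15, so |⟨xy³⟩| = 15.

Answer: 15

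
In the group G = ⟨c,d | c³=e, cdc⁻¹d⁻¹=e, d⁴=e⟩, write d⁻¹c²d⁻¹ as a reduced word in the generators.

Multiply left to right, reducing at each step:
  (d³) · c² = c²d³
  (c²d³) · d⁻¹ = c²d²

Answer: c²d²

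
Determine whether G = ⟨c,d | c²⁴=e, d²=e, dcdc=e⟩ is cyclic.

Every cyclic group is abelian. But c·d = cd while d·c = c²³d, so c·d ≠ d·c and G is not abelian. Hence G is not cyclic.

Answer: No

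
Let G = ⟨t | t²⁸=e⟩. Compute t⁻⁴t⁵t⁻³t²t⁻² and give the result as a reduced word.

Multiply left to right, reducing at each step:
  (t²⁴) · t⁵ = t
  t · t⁻³ = t²⁶
  (t²⁶) · t² = e
  e · t⁻² = t²⁶

Answer: t²⁶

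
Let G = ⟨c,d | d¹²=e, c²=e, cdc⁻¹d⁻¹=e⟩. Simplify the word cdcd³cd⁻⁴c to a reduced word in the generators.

Multiply left to right, reducing at each step:
  c · d = cd
  (cd) · c = d
  d · d³ = d⁴
  (d⁴) · c = cd⁴
  (cd⁴) · d⁻⁴ = c
  c · c = e

Answer: e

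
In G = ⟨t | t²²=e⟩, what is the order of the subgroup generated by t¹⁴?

|⟨t¹⁴⟩| equals the order of t¹⁴. Compute successive powers until reaching e:
  (t¹⁴)¹ = t¹⁴, (t¹⁴)² = t⁶, (t¹⁴)³ = t²⁰, (t¹⁴)⁴ = t¹², (t¹⁴)⁵ = t⁴, (t¹⁴)⁶ = t¹⁸, (t¹⁴)⁷ = t¹⁰, (t¹⁴)⁸ = t², (t¹⁴)⁹ = t¹⁶, (t¹⁴)¹⁰ = t⁸, (t¹⁴)¹¹ = e.
The smallest positive k with (t¹⁴)ᵏ = e is 11, so |⟨t¹⁴⟩| = 11.

Answer: 11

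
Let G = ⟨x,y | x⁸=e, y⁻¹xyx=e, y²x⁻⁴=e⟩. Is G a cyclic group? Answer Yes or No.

Every cyclic group is abelian. But x·y = xy while y·x = x³y⁻¹, so x·y ≠ y·x and G is not abelian. Hence G is not cyclic.

Answer: No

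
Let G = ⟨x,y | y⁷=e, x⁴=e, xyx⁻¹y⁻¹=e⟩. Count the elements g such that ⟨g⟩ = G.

G is cyclic of order 28. An element generates G iff its order is 28, and a cyclic group of order 28 has exactly φ(28) = 12 such elements.

Answer: 12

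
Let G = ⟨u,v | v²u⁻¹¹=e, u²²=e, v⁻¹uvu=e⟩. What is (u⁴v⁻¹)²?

Compute successive powers of (u⁴v⁻¹), reducing at each step:
  (u⁴v⁻¹)²: (u⁴v⁻¹) · u⁴ = v⁻¹;   (v⁻¹) · v⁻¹ = u¹¹

Answer: u¹¹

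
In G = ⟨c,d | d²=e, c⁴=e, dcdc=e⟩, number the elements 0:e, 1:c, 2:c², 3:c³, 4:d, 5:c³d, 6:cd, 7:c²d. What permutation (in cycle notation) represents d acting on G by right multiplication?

(0 4)(1 6)(2 7)(3 5)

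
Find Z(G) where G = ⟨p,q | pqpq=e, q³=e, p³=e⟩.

An element z ∈ Z(G) iff z commutes with every generator.
For example e is central: e·p = p = p·e; e·q = q = q·e.
Whereas p ∉ Z(G) since p·q = pq ≠ p²q² = q·p.
Checking each of the 12 elements this way gives Z(G) = {e}, of order 1.

Answer: {e}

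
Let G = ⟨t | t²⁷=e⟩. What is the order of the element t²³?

Compute successive powers until reaching e:
  (t²³)¹ = t²³, (t²³)² = t¹⁹, (t²³)³ = t¹⁵, (t²³)⁴ = t¹¹, (t²³)⁵ = t⁷, (t²³)⁶ = t³, (t²³)⁷ = t²⁶, (t²³)⁸ = t²², (t²³)⁹ = t¹⁸, (t²³)¹⁰ = t¹⁴, (t²³)¹¹ = t¹⁰, (t²³)¹² = t⁶, (t²³)¹³ = t², (t²³)¹⁴ = t²⁵, (t²³)¹⁵ = t²¹, (t²³)¹⁶ = t¹⁷, (t²³)¹⁷ = t¹³, (t²³)¹⁸ = t⁹, (t²³)¹⁹ = t⁵, (t²³)²⁰ = t, (t²³)²¹ = t²⁴, (t²³)²² = t²⁰, (t²³)²³ = t¹⁶, (t²³)²⁴ = t¹², (t²³)²⁵ = t⁸, (t²³)²⁶ = t⁴, (t²³)²⁷ = e.
The smallest positive k with (t²³)ᵏ = e is 27.

Answer: 27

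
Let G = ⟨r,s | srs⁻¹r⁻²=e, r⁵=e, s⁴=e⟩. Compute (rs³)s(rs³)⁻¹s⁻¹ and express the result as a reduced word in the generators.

[(rs³), s] = (rs³)·s·(rs³)⁻¹·s⁻¹.
  (rs³) · s = r
  r · (r³s) = r⁴s
  (r⁴s) · (s³) = r⁴

Answer: r⁴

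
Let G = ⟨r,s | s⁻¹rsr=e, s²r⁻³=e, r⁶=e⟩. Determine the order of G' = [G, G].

G' = [G, G] is generated by all commutators. The generator-pair commutators are: [r, s] = r².
The subgroup they normally generate is {e, r², r⁴}, of order 3.
Check: |G/G'| = 12/3 = 4 is the order of the abelianisation.

Answer: 3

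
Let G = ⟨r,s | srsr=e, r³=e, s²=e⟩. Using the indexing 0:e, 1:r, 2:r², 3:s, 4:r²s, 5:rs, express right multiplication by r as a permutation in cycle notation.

(0 1 2)(3 4 5)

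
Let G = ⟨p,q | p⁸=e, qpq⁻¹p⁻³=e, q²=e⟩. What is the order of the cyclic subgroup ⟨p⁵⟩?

|⟨p⁵⟩| equals the order of p⁵. Compute successive powers until reaching e:
  (p⁵)¹ = p⁵, (p⁵)² = p², (p⁵)³ = p⁷, (p⁵)⁴ = p⁴, (p⁵)⁵ = p, (p⁵)⁶ = p⁶, (p⁵)⁷ = p³, (p⁵)⁸ = e.
The smallest positive k with (p⁵)ᵏ = e is 8, so |⟨p⁵⟩| = 8.

Answer: 8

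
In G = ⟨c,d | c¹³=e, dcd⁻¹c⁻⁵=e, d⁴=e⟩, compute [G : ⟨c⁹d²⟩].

First find ord(c⁹d²) by computing successive powers:
  (c⁹d²)¹ = c⁹d², (c⁹d²)² = e.
So |⟨c⁹d²⟩| = ord(c⁹d²) = 2. With |G| = 52, by Lagrange [G : ⟨c⁹d²⟩] = 52/2 = 26.

Answer: 26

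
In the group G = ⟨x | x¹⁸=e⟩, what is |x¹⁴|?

Compute successive powers until reaching e:
  (x¹⁴)¹ = x¹⁴, (x¹⁴)² = x¹⁰, (x¹⁴)³ = x⁶, (x¹⁴)⁴ = x², (x¹⁴)⁵ = x¹⁶, (x¹⁴)⁶ = x¹², (x¹⁴)⁷ = x⁸, (x¹⁴)⁸ = x⁴, (x¹⁴)⁹ = e.
The smallest positive k with (x¹⁴)ᵏ = e is 9.

Answer: 9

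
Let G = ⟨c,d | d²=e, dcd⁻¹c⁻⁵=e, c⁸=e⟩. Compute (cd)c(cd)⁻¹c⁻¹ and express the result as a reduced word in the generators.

[(cd), c] = (cd)·c·(cd)⁻¹·c⁻¹.
  (cd) · c = c⁶d
  (c⁶d) · (c³d) = c⁵
  (c⁵) · (c⁷) = c⁴

Answer: c⁴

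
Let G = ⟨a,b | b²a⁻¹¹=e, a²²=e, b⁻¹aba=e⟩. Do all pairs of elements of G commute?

a·b = ab but b·a = a¹⁰b⁻¹, so a·b ≠ b·a and G is not abelian.

Answer: No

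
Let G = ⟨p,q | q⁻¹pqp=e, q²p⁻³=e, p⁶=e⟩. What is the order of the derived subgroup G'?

G' = [G, G] is generated by all commutators. The generator-pair commutators are: [p, q] = p².
The subgroup they normally generate is {e, p², p⁴}, of order 3.
Check: |G/G'| = 12/3 = 4 is the order of the abelianisation.

Answer: 3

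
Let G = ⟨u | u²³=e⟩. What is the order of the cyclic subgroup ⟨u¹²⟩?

|⟨u¹²⟩| equals the order of u¹². Compute successive powers until reaching e:
  (u¹²)¹ = u¹², (u¹²)² = u, (u¹²)³ = u¹³, (u¹²)⁴ = u², (u¹²)⁵ = u¹⁴, (u¹²)⁶ = u³, (u¹²)⁷ = u¹⁵, (u¹²)⁸ = u⁴, (u¹²)⁹ = u¹⁶, (u¹²)¹⁰ = u⁵, (u¹²)¹¹ = u¹⁷, (u¹²)¹² = u⁶, (u¹²)¹³ = u¹⁸, (u¹²)¹⁴ = u⁷, (u¹²)¹⁵ = u¹⁹, (u¹²)¹⁶ = u⁸, (u¹²)¹⁷ = u²⁰, (u¹²)¹⁸ = u⁹, (u¹²)¹⁹ = u²¹, (u¹²)²⁰ = u¹⁰, (u¹²)²¹ = u²², (u¹²)²² = u¹¹, (u¹²)²³ = e.
The smallest positive k with (u¹²)ᵏ = e is 23, so |⟨u¹²⟩| = 23.

Answer: 23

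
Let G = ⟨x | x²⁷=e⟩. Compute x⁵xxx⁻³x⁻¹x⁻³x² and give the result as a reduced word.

Multiply left to right, reducing at each step:
  (x⁵) · x = x⁶
  (x⁶) · x = x⁷
  (x⁷) · x⁻³ = x⁴
  (x⁴) · x⁻¹ = x³
  (x³) · x⁻³ = e
  e · x² = x²

Answer: x²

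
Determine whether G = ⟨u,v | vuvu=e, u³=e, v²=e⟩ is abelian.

u·v = uv but v·u = u²v, so u·v ≠ v·u and G is not abelian.

Answer: No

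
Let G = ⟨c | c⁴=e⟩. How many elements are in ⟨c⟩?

|⟨c⟩| equals the order of c. Compute successive powers until reaching e:
  c¹ = c, c² = c², c³ = c³, c⁴ = e.
The smallest positive k with cᵏ = e is 4, so |⟨c⟩| = 4.

Answer: 4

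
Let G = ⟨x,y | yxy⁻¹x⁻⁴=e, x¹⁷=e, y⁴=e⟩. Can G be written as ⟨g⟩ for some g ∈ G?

Every cyclic group is abelian. But x·y = xy while y·x = x⁴y, so x·y ≠ y·x and G is not abelian. Hence G is not cyclic.

Answer: No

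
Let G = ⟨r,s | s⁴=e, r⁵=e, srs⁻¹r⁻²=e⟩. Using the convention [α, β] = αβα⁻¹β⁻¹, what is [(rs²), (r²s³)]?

[(rs²), (r²s³)] = (rs²)·(r²s³)·(rs²)⁻¹·(r²s³)⁻¹.
  (rs²) · (r²s³) = r⁴s
  (r⁴s) · (rs²) = rs³
  (rs³) · (rs) = r⁴

Answer: r⁴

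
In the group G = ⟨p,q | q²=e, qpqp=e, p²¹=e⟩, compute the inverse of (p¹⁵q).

The order of (p¹⁵q) is 2 (smallest k with (p¹⁵q)ᵏ = e), so (p¹⁵q)⁻¹ = (p¹⁵q)¹ = p¹⁵q.
Check: (p¹⁵q) · (p¹⁵q) → (p¹⁵q) · p¹⁵ = q;   q · q = e, giving e as required.

Answer: p¹⁵q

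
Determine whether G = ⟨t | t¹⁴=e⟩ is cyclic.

|G| = 14. The element t has order 14 (its powers give 14 distinct elements), so ⟨t⟩ = G and G is cyclic.

Answer: Yes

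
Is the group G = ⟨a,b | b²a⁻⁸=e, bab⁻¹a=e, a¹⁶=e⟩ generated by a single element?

Every cyclic group is abelian. But a·b = ab while b·a = a⁷b⁻¹, so a·b ≠ b·a and G is not abelian. Hence G is not cyclic.

Answer: No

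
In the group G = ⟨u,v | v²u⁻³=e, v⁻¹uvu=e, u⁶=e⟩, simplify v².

Compute successive powers of v, reducing at each step:
  v²: v · v = u³

Answer: u³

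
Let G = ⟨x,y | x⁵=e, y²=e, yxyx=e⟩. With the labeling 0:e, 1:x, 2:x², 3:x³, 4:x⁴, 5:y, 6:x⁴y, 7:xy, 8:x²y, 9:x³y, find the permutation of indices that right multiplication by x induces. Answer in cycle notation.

(0 1 2 3 4)(5 6 9 8 7)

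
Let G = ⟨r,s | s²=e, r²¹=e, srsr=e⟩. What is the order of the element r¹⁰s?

Compute successive powers until reaching e:
  (r¹⁰s)¹ = r¹⁰s, (r¹⁰s)² = e.
The smallest positive k with (r¹⁰s)ᵏ = e is 2.

Answer: 2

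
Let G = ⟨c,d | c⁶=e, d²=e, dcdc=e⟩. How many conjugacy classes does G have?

The conjugacy classes (representative and size) are:
  [e] (size 1), [c⁵] (size 2), [c⁴] (size 2), [c³] (size 1), [d] (size 3), [c³d] (size 3).
Class equation: 1 + 2 + 2 + 1 + 3 + 3 = 12 = |G|. So G has 6 conjugacy classes.

Answer: 6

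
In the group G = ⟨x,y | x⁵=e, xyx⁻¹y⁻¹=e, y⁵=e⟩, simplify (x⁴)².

Compute successive powers of (x⁴), reducing at each step:
  (x⁴)²: (x⁴) · x⁴ = x³

Answer: x³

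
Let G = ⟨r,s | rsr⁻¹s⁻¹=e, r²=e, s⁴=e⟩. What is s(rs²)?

Compute s · (rs²) by multiplying left to right and reducing via the relations at each step:
  s · r = rs
  (rs) · s² = rs³

Answer: rs³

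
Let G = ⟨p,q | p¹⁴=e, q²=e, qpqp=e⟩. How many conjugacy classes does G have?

The conjugacy classes (representative and size) are:
  [e] (size 1), [p¹³] (size 2), [p²] (size 2), [p³] (size 2), [p¹⁰] (size 2), [p⁵] (size 2), [p⁸] (size 2), [p⁷] (size 1), [p⁶q] (size 7), [p⁹q] (size 7).
Class equation: 1 + 2 + 2 + 2 + 2 + 2 + 2 + 1 + 7 + 7 = 28 = |G|. So G has 10 conjugacy classes.

Answer: 10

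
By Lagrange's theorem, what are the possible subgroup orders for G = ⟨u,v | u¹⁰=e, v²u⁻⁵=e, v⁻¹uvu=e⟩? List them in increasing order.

|G| = 20 = 2² · 5. By Lagrange's theorem the order of any subgroup divides 20; the divisors of 20 are 1, 2, 4, 5, 10, 20.

Answer: 1, 2, 4, 5, 10, 20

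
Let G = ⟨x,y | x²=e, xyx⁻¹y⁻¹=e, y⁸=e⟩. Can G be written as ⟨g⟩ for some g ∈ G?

|G| = 16, but the maximum element order in G is 8 < 16. No single element generates all of G, so G is not cyclic.

Answer: No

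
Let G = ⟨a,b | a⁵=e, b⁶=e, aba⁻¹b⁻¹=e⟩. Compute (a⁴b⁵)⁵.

Compute successive powers of (a⁴b⁵), reducing at each step:
  (a⁴b⁵)²: (a⁴b⁵) · a⁴ = a³b⁵;   (a³b⁵) · b⁵ = a³b⁴
  (a⁴b⁵)³: (a³b⁴) · a⁴ = a²b⁴;   (a²b⁴) · b⁵ = a²b³
  (a⁴b⁵)⁴: (a²b³) · a⁴ = ab³;   (ab³) · b⁵ = ab²
  (a⁴b⁵)⁵: (ab²) · a⁴ = b²;   (b²) · b⁵ = b

Answer: b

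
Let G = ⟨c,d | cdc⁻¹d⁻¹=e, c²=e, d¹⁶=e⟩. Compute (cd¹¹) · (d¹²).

Compute (cd¹¹) · (d¹²) by multiplying left to right and reducing via the relations at each step:
  (cd¹¹) · d¹² = cd⁷

Answer: cd⁷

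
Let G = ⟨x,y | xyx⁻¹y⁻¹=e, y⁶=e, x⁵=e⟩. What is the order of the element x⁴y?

Compute successive powers until reaching e:
  (x⁴y)¹ = x⁴y, (x⁴y)² = x³y², (x⁴y)³ = x²y³, (x⁴y)⁴ = xy⁴, (x⁴y)⁵ = y⁵, (x⁴y)⁶ = x⁴, (x⁴y)⁷ = x³y, (x⁴y)⁸ = x²y², (x⁴y)⁹ = xy³, (x⁴y)¹⁰ = y⁴, (x⁴y)¹¹ = x⁴y⁵, (x⁴y)¹² = x³, (x⁴y)¹³ = x²y, (x⁴y)¹⁴ = xy², (x⁴y)¹⁵ = y³, (x⁴y)¹⁶ = x⁴y⁴, (x⁴y)¹⁷ = x³y⁵, (x⁴y)¹⁸ = x², (x⁴y)¹⁹ = xy, (x⁴y)²⁰ = y², (x⁴y)²¹ = x⁴y³, (x⁴y)²² = x³y⁴, (x⁴y)²³ = x²y⁵, (x⁴y)²⁴ = x, (x⁴y)²⁵ = y, (x⁴y)²⁶ = x⁴y², (x⁴y)²⁷ = x³y³, (x⁴y)²⁸ = x²y⁴, (x⁴y)²⁹ = xy⁵, (x⁴y)³⁰ = e.
The smallest positive k with (x⁴y)ᵏ = e is 30.

Answer: 30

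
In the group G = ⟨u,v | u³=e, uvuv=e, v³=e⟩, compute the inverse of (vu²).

The order of (vu²) is 3 (smallest k with (vu²)ᵏ = e), so (vu²)⁻¹ = (vu²)² = uv².
Check: (vu²) · (uv²) → (vu²) · u = v;   v · v² = e, giving e as required.

Answer: uv²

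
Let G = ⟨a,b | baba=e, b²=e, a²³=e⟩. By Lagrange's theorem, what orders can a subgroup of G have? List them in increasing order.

|G| = 46 = 2 · 23. By Lagrange's theorem the order of any subgroup divides 46; the divisors of 46 are 1, 2, 23, 46.

Answer: 1, 2, 23, 46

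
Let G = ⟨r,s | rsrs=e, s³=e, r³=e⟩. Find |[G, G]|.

G' = [G, G] is generated by all commutators. The generator-pair commutators are: [r, s] = rs²r.
The subgroup they normally generate is {e, rs, r²s², rs²r}, of order 4.
Check: |G/G'| = 12/4 = 3 is the order of the abelianisation.

Answer: 4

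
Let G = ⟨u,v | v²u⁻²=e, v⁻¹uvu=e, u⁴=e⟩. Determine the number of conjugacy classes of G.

The conjugacy classes (representative and size) are:
  [e] (size 1), [u³] (size 2), [u²] (size 1), [v⁻¹] (size 2), [uv⁻¹] (size 2).
Class equation: 1 + 2 + 1 + 2 + 2 = 8 = |G|. So G has 5 conjugacy classes.

Answer: 5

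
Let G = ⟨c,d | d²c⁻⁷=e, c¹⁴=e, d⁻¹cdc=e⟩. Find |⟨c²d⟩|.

|⟨c²d⟩| equals the order of c²d. Compute successive powers until reaching e:
  (c²d)¹ = c²d, (c²d)² = c⁷, (c²d)³ = c²d⁻¹, (c²d)⁴ = e.
The smallest positive k with (c²d)ᵏ = e is 4, so |⟨c²d⟩| = 4.

Answer: 4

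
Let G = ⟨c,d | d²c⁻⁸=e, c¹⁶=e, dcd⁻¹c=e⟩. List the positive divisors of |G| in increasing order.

|G| = 32 = 2⁵. By Lagrange's theorem the order of any subgroup divides 32; the divisors of 32 are 1, 2, 4, 8, 16, 32.

Answer: 1, 2, 4, 8, 16, 32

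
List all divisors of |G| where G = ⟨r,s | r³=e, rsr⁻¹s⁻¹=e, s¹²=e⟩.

|G| = 36 = 2² · 3². By Lagrange's theorem the order of any subgroup divides 36; the divisors of 36 are 1, 2, 3, 4, 6, 9, 12, 18, 36.

Answer: 1, 2, 3, 4, 6, 9, 12, 18, 36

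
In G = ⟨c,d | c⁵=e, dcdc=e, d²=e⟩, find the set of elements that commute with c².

⟨c²⟩ ⊆ C_G(c²) since powers of c² commute with c²; so |C_G(c²)| ≥ |⟨c²⟩| = 5.
By orbit–stabilizer, |C_G(c²)| = |G| / |conj. class of c²| = 10 / 2 = 5.
The 5 elements commuting with c² are {e, c, c², c³, c⁴}.

Answer: {e, c, c², c³, c⁴}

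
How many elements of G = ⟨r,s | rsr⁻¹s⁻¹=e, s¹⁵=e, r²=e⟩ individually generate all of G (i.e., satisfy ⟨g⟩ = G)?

G is cyclic of order 30. An element generates G iff its order is 30, and a cyclic group of order 30 has exactly φ(30) = 8 such elements.

Answer: 8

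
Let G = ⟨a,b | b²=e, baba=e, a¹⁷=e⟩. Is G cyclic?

Every cyclic group is abelian. But a·b = ab while b·a = a¹⁶b, so a·b ≠ b·a and G is not abelian. Hence G is not cyclic.

Answer: No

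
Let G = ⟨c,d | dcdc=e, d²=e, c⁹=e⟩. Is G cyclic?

Every cyclic group is abelian. But c·d = cd while d·c = c⁸d, so c·d ≠ d·c and G is not abelian. Hence G is not cyclic.

Answer: No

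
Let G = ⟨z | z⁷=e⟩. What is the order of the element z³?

Compute successive powers until reaching e:
  (z³)¹ = z³, (z³)² = z⁶, (z³)³ = z², (z³)⁴ = z⁵, (z³)⁵ = z, (z³)⁶ = z⁴, (z³)⁷ = e.
The smallest positive k with (z³)ᵏ = e is 7.

Answer: 7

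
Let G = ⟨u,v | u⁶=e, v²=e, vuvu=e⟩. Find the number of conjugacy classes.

The conjugacy classes (representative and size) are:
  [e] (size 1), [u⁵] (size 2), [u⁴] (size 2), [u³] (size 1), [v] (size 3), [u³v] (size 3).
Class equation: 1 + 2 + 2 + 1 + 3 + 3 = 12 = |G|. So G has 6 conjugacy classes.

Answer: 6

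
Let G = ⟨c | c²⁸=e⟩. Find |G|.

G is generated by a single element, so G is cyclic. The relator gives c²⁸ = e and no smaller power is forced to be e, so the 28 powers {c, e, c², c³, c⁴, c⁵, c⁶, c⁷, c⁸, c⁹, c²², c²³, c²¹, c²⁰, c²⁴, c²⁵, c²⁶, c²⁷, c¹², c¹³, c¹¹, c¹⁰, c¹⁴, c¹⁵, c¹⁶, c¹⁷, c¹⁸, c¹⁹} are distinct. Hence |G| = 28.

Answer: 28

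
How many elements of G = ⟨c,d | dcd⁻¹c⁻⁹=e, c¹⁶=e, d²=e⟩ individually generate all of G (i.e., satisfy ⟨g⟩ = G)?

⟨g⟩ = G would require ord(g) = |G| = 32, but the maximum element order in G is 16 < 32. So G is not cyclic and no single element generates it: the count is 0.

Answer: 0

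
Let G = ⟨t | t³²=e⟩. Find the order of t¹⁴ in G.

Compute successive powers until reaching e:
  (t¹⁴)¹ = t¹⁴, (t¹⁴)² = t²⁸, (t¹⁴)³ = t¹⁰, (t¹⁴)⁴ = t²⁴, (t¹⁴)⁵ = t⁶, (t¹⁴)⁶ = t²⁰, (t¹⁴)⁷ = t², (t¹⁴)⁸ = t¹⁶, (t¹⁴)⁹ = t³⁰, (t¹⁴)¹⁰ = t¹², (t¹⁴)¹¹ = t²⁶, (t¹⁴)¹² = t⁸, (t¹⁴)¹³ = t²², (t¹⁴)¹⁴ = t⁴, (t¹⁴)¹⁵ = t¹⁸, (t¹⁴)¹⁶ = e.
The smallest positive k with (t¹⁴)ᵏ = e is 16.

Answer: 16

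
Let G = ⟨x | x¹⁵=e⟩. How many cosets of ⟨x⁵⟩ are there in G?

First find ord(x⁵) by computing successive powers:
  (x⁵)¹ = x⁵, (x⁵)² = x¹⁰, (x⁵)³ = e.
So |⟨x⁵⟩| = ord(x⁵) = 3. With |G| = 15, by Lagrange [G : ⟨x⁵⟩] = 15/3 = 5.

Answer: 5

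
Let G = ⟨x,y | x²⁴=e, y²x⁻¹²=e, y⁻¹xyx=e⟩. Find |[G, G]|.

G' = [G, G] is generated by all commutators. The generator-pair commutators are: [x, y] = x².
The subgroup they normally generate is {e, x², x⁴, x⁶, x⁸, x¹⁰, x¹², x¹⁴, x¹⁶, x¹⁸, x²⁰, x²²}, of order 12.
Check: |G/G'| = 48/12 = 4 is the order of the abelianisation.

Answer: 12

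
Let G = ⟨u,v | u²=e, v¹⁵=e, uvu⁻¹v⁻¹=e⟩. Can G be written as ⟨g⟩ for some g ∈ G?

|G| = 30. The element uv has order 30 (its powers give 30 distinct elements), so ⟨uv⟩ = G and G is cyclic.

Answer: Yes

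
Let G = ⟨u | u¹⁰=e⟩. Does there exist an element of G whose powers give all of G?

|G| = 10. The element u has order 10 (its powers give 10 distinct elements), so ⟨u⟩ = G and G is cyclic.

Answer: Yes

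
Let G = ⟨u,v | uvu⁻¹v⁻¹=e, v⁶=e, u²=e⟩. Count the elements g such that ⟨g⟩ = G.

⟨g⟩ = G would require ord(g) = |G| = 12, but the maximum element order in G is 6 < 12. So G is not cyclic and no single element generates it: the count is 0.

Answer: 0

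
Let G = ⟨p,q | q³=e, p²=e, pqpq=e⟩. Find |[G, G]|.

G' = [G, G] is generated by all commutators. The generator-pair commutators are: [p, q] = q.
The subgroup they normally generate is {e, q, q²}, of order 3.
Check: |G/G'| = 6/3 = 2 is the order of the abelianisation.

Answer: 3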